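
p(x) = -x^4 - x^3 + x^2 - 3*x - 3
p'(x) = -4*x^3 - 3*x^2 + 2*x - 3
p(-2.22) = -4.76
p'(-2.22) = 21.54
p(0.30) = -3.85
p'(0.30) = -2.78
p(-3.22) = -57.09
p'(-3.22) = 93.00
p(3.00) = -111.00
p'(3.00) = -132.00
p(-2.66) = -19.19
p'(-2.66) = 45.74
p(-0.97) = 0.88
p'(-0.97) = -4.11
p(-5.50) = -704.94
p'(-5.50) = 560.75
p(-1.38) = 2.05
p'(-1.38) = -0.96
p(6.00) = -1497.00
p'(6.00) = -963.00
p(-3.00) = -39.00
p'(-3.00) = 72.00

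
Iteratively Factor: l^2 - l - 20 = (l + 4)*(l - 5)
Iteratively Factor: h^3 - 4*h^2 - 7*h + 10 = (h - 1)*(h^2 - 3*h - 10) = (h - 1)*(h + 2)*(h - 5)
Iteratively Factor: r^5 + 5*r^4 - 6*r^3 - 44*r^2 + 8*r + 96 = (r + 3)*(r^4 + 2*r^3 - 12*r^2 - 8*r + 32) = (r + 2)*(r + 3)*(r^3 - 12*r + 16) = (r - 2)*(r + 2)*(r + 3)*(r^2 + 2*r - 8) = (r - 2)*(r + 2)*(r + 3)*(r + 4)*(r - 2)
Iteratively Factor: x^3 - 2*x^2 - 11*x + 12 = (x - 1)*(x^2 - x - 12) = (x - 1)*(x + 3)*(x - 4)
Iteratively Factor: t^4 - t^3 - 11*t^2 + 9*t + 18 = (t - 3)*(t^3 + 2*t^2 - 5*t - 6) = (t - 3)*(t + 1)*(t^2 + t - 6) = (t - 3)*(t + 1)*(t + 3)*(t - 2)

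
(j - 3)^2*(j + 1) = j^3 - 5*j^2 + 3*j + 9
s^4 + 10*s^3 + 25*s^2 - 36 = (s - 1)*(s + 2)*(s + 3)*(s + 6)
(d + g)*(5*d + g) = 5*d^2 + 6*d*g + g^2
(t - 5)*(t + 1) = t^2 - 4*t - 5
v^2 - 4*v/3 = v*(v - 4/3)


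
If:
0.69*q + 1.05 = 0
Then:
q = -1.52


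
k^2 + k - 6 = (k - 2)*(k + 3)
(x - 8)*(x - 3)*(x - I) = x^3 - 11*x^2 - I*x^2 + 24*x + 11*I*x - 24*I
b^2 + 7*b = b*(b + 7)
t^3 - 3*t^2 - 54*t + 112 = (t - 8)*(t - 2)*(t + 7)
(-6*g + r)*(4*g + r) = -24*g^2 - 2*g*r + r^2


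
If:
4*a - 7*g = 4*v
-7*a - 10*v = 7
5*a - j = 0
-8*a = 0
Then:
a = 0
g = 2/5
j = 0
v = -7/10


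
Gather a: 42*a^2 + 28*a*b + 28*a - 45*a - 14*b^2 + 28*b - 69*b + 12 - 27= 42*a^2 + a*(28*b - 17) - 14*b^2 - 41*b - 15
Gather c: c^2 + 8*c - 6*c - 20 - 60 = c^2 + 2*c - 80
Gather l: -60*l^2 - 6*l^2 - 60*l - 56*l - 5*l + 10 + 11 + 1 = -66*l^2 - 121*l + 22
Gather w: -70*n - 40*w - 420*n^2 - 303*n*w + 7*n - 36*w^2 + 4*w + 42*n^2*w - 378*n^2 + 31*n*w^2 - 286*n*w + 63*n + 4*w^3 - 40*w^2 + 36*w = -798*n^2 + 4*w^3 + w^2*(31*n - 76) + w*(42*n^2 - 589*n)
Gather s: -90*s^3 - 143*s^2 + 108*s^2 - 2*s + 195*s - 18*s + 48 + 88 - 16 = -90*s^3 - 35*s^2 + 175*s + 120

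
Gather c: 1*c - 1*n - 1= c - n - 1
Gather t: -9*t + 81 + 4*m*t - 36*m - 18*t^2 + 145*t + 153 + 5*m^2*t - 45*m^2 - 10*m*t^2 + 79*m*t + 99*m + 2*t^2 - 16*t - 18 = -45*m^2 + 63*m + t^2*(-10*m - 16) + t*(5*m^2 + 83*m + 120) + 216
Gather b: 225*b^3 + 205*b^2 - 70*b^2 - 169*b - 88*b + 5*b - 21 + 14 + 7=225*b^3 + 135*b^2 - 252*b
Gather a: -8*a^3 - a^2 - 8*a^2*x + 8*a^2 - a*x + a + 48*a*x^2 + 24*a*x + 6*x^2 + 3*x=-8*a^3 + a^2*(7 - 8*x) + a*(48*x^2 + 23*x + 1) + 6*x^2 + 3*x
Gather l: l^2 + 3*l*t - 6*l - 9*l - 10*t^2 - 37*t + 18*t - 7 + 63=l^2 + l*(3*t - 15) - 10*t^2 - 19*t + 56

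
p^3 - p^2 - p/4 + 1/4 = (p - 1)*(p - 1/2)*(p + 1/2)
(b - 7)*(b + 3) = b^2 - 4*b - 21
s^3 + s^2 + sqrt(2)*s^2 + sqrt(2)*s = s*(s + 1)*(s + sqrt(2))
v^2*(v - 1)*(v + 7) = v^4 + 6*v^3 - 7*v^2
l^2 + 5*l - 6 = (l - 1)*(l + 6)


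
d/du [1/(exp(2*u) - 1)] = -1/(2*sinh(u)^2)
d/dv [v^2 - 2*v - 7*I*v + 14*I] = 2*v - 2 - 7*I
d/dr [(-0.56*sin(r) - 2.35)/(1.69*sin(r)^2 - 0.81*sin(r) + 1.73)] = (0.9464*sin(r)^2 + 7.943*sin(r) - 2.8723)*cos(r)/(2.8561*sin(r)^4 - 2.7378*sin(r)^3 + 6.5035*sin(r)^2 - 2.8026*sin(r) + 2.9929)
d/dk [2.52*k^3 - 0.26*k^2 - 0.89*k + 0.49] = 7.56*k^2 - 0.52*k - 0.89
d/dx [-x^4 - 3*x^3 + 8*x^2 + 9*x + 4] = -4*x^3 - 9*x^2 + 16*x + 9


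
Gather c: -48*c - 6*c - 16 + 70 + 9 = 63 - 54*c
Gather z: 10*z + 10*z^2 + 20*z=10*z^2 + 30*z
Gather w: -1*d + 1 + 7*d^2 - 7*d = 7*d^2 - 8*d + 1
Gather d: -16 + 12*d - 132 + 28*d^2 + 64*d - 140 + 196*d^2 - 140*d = 224*d^2 - 64*d - 288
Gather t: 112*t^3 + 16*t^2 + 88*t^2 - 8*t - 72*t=112*t^3 + 104*t^2 - 80*t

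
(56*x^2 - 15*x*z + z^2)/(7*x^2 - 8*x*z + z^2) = (8*x - z)/(x - z)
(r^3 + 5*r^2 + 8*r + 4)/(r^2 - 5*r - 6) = (r^2 + 4*r + 4)/(r - 6)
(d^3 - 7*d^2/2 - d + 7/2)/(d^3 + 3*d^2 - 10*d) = (d^3 - 7*d^2/2 - d + 7/2)/(d*(d^2 + 3*d - 10))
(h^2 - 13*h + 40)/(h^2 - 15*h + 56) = (h - 5)/(h - 7)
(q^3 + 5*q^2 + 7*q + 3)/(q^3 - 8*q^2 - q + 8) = (q^2 + 4*q + 3)/(q^2 - 9*q + 8)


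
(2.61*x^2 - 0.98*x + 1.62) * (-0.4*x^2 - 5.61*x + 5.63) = -1.044*x^4 - 14.2501*x^3 + 19.5441*x^2 - 14.6056*x + 9.1206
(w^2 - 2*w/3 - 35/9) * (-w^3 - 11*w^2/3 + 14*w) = -w^5 - 3*w^4 + 61*w^3/3 + 133*w^2/27 - 490*w/9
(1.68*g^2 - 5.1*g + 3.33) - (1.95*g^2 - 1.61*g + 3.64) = -0.27*g^2 - 3.49*g - 0.31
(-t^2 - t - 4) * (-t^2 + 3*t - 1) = t^4 - 2*t^3 + 2*t^2 - 11*t + 4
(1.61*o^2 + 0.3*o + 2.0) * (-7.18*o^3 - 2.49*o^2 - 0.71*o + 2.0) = -11.5598*o^5 - 6.1629*o^4 - 16.2501*o^3 - 1.973*o^2 - 0.82*o + 4.0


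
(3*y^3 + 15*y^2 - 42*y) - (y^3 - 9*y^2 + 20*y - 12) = 2*y^3 + 24*y^2 - 62*y + 12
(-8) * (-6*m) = 48*m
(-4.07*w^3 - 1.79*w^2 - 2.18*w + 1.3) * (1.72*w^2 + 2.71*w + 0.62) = -7.0004*w^5 - 14.1085*w^4 - 11.1239*w^3 - 4.7816*w^2 + 2.1714*w + 0.806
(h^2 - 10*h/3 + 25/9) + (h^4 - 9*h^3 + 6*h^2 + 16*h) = h^4 - 9*h^3 + 7*h^2 + 38*h/3 + 25/9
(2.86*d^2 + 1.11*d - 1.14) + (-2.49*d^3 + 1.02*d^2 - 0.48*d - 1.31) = -2.49*d^3 + 3.88*d^2 + 0.63*d - 2.45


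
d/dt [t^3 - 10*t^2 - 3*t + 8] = 3*t^2 - 20*t - 3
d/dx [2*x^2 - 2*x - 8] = 4*x - 2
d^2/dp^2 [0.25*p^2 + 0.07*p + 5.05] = 0.500000000000000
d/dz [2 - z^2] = -2*z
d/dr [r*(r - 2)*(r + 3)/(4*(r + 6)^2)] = (r^3 + 18*r^2 + 18*r - 36)/(4*(r^3 + 18*r^2 + 108*r + 216))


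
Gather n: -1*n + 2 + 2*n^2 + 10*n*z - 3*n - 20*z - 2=2*n^2 + n*(10*z - 4) - 20*z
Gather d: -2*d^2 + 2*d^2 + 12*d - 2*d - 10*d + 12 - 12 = 0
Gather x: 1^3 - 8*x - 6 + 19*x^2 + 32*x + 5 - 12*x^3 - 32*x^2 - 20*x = -12*x^3 - 13*x^2 + 4*x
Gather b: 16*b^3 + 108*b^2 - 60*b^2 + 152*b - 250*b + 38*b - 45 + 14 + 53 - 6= 16*b^3 + 48*b^2 - 60*b + 16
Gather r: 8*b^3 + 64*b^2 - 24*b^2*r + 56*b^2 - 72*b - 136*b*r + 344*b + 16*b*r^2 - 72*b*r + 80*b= 8*b^3 + 120*b^2 + 16*b*r^2 + 352*b + r*(-24*b^2 - 208*b)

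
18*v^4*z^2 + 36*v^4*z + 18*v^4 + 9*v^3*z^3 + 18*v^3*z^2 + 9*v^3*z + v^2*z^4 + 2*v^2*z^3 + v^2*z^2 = (3*v + z)*(6*v + z)*(v*z + v)^2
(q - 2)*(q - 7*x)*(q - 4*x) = q^3 - 11*q^2*x - 2*q^2 + 28*q*x^2 + 22*q*x - 56*x^2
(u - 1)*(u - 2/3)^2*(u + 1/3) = u^4 - 2*u^3 + u^2 + 4*u/27 - 4/27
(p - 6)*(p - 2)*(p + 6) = p^3 - 2*p^2 - 36*p + 72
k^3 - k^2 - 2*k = k*(k - 2)*(k + 1)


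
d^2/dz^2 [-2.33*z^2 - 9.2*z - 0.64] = -4.66000000000000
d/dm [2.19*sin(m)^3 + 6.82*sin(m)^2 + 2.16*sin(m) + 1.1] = (6.57*sin(m)^2 + 13.64*sin(m) + 2.16)*cos(m)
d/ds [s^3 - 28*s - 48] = 3*s^2 - 28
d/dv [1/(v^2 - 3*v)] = (3 - 2*v)/(v^2*(v - 3)^2)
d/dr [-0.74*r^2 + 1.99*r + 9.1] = 1.99 - 1.48*r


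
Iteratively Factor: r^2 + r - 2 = (r - 1)*(r + 2)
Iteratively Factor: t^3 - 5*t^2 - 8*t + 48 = (t + 3)*(t^2 - 8*t + 16) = (t - 4)*(t + 3)*(t - 4)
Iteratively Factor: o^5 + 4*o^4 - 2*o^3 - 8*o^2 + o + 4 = (o - 1)*(o^4 + 5*o^3 + 3*o^2 - 5*o - 4) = (o - 1)*(o + 4)*(o^3 + o^2 - o - 1) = (o - 1)^2*(o + 4)*(o^2 + 2*o + 1) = (o - 1)^2*(o + 1)*(o + 4)*(o + 1)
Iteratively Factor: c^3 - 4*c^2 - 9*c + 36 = (c - 4)*(c^2 - 9) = (c - 4)*(c + 3)*(c - 3)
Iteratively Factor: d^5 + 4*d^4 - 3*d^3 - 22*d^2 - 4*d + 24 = (d + 2)*(d^4 + 2*d^3 - 7*d^2 - 8*d + 12) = (d + 2)*(d + 3)*(d^3 - d^2 - 4*d + 4) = (d - 2)*(d + 2)*(d + 3)*(d^2 + d - 2) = (d - 2)*(d + 2)^2*(d + 3)*(d - 1)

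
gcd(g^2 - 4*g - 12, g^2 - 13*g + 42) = g - 6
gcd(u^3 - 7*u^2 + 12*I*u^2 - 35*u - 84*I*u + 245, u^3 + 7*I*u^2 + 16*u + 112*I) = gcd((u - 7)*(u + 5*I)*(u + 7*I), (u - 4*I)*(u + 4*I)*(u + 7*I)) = u + 7*I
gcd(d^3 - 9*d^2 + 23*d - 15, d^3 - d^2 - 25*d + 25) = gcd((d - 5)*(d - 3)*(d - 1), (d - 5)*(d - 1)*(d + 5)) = d^2 - 6*d + 5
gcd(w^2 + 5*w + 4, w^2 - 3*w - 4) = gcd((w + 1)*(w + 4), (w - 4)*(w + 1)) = w + 1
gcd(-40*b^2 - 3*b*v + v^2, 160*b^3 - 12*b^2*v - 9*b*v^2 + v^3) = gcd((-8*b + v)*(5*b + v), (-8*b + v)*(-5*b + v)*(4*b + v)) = -8*b + v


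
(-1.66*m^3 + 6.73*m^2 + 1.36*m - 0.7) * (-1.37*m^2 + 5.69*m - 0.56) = 2.2742*m^5 - 18.6655*m^4 + 37.3601*m^3 + 4.9286*m^2 - 4.7446*m + 0.392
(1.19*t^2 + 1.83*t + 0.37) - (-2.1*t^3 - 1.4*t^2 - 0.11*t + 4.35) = 2.1*t^3 + 2.59*t^2 + 1.94*t - 3.98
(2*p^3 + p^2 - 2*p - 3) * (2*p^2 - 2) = 4*p^5 + 2*p^4 - 8*p^3 - 8*p^2 + 4*p + 6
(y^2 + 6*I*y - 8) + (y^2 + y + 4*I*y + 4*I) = 2*y^2 + y + 10*I*y - 8 + 4*I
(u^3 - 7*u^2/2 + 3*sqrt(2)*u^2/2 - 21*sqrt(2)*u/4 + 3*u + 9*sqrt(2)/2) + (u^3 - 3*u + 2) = 2*u^3 - 7*u^2/2 + 3*sqrt(2)*u^2/2 - 21*sqrt(2)*u/4 + 2 + 9*sqrt(2)/2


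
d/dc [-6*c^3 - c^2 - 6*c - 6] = -18*c^2 - 2*c - 6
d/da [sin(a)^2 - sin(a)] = sin(2*a) - cos(a)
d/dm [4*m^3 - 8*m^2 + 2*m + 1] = 12*m^2 - 16*m + 2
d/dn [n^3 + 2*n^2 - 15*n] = 3*n^2 + 4*n - 15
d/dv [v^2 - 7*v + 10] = 2*v - 7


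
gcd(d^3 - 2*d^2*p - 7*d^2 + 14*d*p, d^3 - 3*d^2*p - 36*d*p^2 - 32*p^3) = 1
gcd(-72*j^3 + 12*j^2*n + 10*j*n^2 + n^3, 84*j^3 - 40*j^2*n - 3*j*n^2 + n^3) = 12*j^2 - 4*j*n - n^2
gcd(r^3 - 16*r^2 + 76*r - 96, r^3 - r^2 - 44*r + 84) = r^2 - 8*r + 12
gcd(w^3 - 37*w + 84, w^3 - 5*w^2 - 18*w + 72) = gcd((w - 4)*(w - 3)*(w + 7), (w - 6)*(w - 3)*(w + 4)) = w - 3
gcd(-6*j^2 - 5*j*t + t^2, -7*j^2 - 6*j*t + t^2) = j + t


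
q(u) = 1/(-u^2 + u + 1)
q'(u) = (2*u - 1)/(-u^2 + u + 1)^2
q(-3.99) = -0.05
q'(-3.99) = -0.03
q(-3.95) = -0.05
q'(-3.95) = -0.03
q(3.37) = -0.14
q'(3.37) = 0.12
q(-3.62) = -0.06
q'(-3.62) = -0.03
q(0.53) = 0.80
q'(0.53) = 0.04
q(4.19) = -0.08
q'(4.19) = 0.05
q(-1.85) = -0.23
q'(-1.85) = -0.26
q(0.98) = 0.98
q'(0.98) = 0.92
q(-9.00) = -0.01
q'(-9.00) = 0.00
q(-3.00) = -0.09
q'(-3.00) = -0.06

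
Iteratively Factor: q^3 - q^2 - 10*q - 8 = (q + 2)*(q^2 - 3*q - 4) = (q + 1)*(q + 2)*(q - 4)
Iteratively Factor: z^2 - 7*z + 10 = (z - 2)*(z - 5)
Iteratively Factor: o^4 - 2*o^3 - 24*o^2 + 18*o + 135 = (o - 5)*(o^3 + 3*o^2 - 9*o - 27) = (o - 5)*(o - 3)*(o^2 + 6*o + 9) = (o - 5)*(o - 3)*(o + 3)*(o + 3)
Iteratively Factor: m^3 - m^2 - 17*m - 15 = (m - 5)*(m^2 + 4*m + 3) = (m - 5)*(m + 3)*(m + 1)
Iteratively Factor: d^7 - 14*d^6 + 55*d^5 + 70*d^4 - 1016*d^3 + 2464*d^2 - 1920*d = (d - 4)*(d^6 - 10*d^5 + 15*d^4 + 130*d^3 - 496*d^2 + 480*d) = (d - 4)*(d - 3)*(d^5 - 7*d^4 - 6*d^3 + 112*d^2 - 160*d) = d*(d - 4)*(d - 3)*(d^4 - 7*d^3 - 6*d^2 + 112*d - 160) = d*(d - 4)^2*(d - 3)*(d^3 - 3*d^2 - 18*d + 40) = d*(d - 4)^2*(d - 3)*(d - 2)*(d^2 - d - 20) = d*(d - 5)*(d - 4)^2*(d - 3)*(d - 2)*(d + 4)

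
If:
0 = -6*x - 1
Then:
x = -1/6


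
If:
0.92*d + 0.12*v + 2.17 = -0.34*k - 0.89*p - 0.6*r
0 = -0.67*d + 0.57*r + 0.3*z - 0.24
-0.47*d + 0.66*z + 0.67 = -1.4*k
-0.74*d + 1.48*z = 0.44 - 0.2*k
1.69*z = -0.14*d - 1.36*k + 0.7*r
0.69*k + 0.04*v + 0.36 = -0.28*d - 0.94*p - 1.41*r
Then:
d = 0.86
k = -0.57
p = -0.79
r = 1.01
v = -22.27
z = 0.80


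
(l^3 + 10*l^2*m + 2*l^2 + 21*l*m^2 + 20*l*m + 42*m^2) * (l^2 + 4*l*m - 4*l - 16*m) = l^5 + 14*l^4*m - 2*l^4 + 61*l^3*m^2 - 28*l^3*m - 8*l^3 + 84*l^2*m^3 - 122*l^2*m^2 - 112*l^2*m - 168*l*m^3 - 488*l*m^2 - 672*m^3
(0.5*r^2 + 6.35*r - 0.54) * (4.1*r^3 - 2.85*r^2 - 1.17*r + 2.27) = 2.05*r^5 + 24.61*r^4 - 20.8965*r^3 - 4.7555*r^2 + 15.0463*r - 1.2258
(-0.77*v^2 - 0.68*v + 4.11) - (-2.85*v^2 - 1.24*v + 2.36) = 2.08*v^2 + 0.56*v + 1.75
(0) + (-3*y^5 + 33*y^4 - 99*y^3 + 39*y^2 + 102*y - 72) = -3*y^5 + 33*y^4 - 99*y^3 + 39*y^2 + 102*y - 72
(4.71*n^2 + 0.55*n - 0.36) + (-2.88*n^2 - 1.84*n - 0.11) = 1.83*n^2 - 1.29*n - 0.47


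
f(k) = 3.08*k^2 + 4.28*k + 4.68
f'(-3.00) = -14.20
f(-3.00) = 19.56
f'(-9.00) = -51.16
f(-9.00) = 215.64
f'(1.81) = 15.43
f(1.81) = 22.52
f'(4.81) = 33.91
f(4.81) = 96.53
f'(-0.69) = 0.03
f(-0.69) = 3.19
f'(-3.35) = -16.36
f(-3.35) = 24.91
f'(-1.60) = -5.58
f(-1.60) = 5.72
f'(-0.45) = 1.51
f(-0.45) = 3.38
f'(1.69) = 14.69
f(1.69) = 20.71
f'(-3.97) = -20.18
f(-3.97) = 36.23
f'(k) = 6.16*k + 4.28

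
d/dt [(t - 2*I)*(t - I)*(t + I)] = 3*t^2 - 4*I*t + 1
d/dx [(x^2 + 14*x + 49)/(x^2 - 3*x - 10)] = (-17*x^2 - 118*x + 7)/(x^4 - 6*x^3 - 11*x^2 + 60*x + 100)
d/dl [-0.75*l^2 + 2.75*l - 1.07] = 2.75 - 1.5*l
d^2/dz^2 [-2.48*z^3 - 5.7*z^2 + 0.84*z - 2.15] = -14.88*z - 11.4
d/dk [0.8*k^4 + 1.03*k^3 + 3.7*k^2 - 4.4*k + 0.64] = 3.2*k^3 + 3.09*k^2 + 7.4*k - 4.4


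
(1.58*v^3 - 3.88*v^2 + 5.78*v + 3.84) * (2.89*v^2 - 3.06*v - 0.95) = 4.5662*v^5 - 16.048*v^4 + 27.076*v^3 - 2.9032*v^2 - 17.2414*v - 3.648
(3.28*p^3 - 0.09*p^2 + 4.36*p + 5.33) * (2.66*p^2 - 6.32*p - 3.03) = 8.7248*p^5 - 20.969*p^4 + 2.228*p^3 - 13.1047*p^2 - 46.8964*p - 16.1499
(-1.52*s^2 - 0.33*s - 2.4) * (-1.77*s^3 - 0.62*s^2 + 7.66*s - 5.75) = 2.6904*s^5 + 1.5265*s^4 - 7.1906*s^3 + 7.7002*s^2 - 16.4865*s + 13.8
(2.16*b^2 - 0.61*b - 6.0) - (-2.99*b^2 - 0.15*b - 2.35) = 5.15*b^2 - 0.46*b - 3.65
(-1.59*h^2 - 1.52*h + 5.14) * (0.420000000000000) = -0.6678*h^2 - 0.6384*h + 2.1588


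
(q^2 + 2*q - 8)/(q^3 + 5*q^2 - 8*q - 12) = (q + 4)/(q^2 + 7*q + 6)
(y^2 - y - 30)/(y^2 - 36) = (y + 5)/(y + 6)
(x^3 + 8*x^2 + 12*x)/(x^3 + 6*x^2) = (x + 2)/x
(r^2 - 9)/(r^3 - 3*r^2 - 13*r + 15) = (r - 3)/(r^2 - 6*r + 5)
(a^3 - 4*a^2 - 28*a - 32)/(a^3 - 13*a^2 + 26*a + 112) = (a + 2)/(a - 7)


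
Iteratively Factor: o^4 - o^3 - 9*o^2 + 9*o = (o - 3)*(o^3 + 2*o^2 - 3*o) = o*(o - 3)*(o^2 + 2*o - 3) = o*(o - 3)*(o - 1)*(o + 3)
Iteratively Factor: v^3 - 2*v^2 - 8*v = (v + 2)*(v^2 - 4*v) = (v - 4)*(v + 2)*(v)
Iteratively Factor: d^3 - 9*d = (d - 3)*(d^2 + 3*d) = (d - 3)*(d + 3)*(d)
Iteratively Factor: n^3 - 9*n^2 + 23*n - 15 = (n - 1)*(n^2 - 8*n + 15) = (n - 5)*(n - 1)*(n - 3)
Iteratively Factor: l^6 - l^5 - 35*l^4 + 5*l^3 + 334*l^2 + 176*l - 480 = (l + 4)*(l^5 - 5*l^4 - 15*l^3 + 65*l^2 + 74*l - 120) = (l + 2)*(l + 4)*(l^4 - 7*l^3 - l^2 + 67*l - 60) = (l - 4)*(l + 2)*(l + 4)*(l^3 - 3*l^2 - 13*l + 15) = (l - 4)*(l - 1)*(l + 2)*(l + 4)*(l^2 - 2*l - 15) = (l - 4)*(l - 1)*(l + 2)*(l + 3)*(l + 4)*(l - 5)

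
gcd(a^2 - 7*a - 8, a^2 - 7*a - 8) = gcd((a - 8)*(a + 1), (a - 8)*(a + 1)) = a^2 - 7*a - 8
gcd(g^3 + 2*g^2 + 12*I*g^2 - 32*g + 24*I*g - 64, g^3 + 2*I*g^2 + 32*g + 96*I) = g + 4*I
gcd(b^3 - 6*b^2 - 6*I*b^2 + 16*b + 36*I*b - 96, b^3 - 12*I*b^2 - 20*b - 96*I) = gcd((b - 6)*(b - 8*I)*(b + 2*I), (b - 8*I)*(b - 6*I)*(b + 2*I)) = b^2 - 6*I*b + 16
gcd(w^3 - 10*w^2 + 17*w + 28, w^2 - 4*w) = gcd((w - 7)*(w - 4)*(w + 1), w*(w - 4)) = w - 4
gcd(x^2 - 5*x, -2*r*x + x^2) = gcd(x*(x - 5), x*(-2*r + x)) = x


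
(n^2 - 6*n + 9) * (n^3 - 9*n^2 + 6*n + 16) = n^5 - 15*n^4 + 69*n^3 - 101*n^2 - 42*n + 144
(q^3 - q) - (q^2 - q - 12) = q^3 - q^2 + 12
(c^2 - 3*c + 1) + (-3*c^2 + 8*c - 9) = -2*c^2 + 5*c - 8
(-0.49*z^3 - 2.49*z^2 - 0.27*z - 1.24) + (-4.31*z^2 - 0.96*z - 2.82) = -0.49*z^3 - 6.8*z^2 - 1.23*z - 4.06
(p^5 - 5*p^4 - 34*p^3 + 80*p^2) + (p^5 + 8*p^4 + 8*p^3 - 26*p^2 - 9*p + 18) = 2*p^5 + 3*p^4 - 26*p^3 + 54*p^2 - 9*p + 18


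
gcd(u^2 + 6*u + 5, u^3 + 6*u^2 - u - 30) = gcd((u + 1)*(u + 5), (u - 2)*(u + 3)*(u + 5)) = u + 5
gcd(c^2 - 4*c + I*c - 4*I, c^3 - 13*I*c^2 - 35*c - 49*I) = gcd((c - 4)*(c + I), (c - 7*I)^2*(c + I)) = c + I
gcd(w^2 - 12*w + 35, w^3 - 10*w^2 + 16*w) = 1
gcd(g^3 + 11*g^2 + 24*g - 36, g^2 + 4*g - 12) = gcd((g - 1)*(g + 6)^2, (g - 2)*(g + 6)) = g + 6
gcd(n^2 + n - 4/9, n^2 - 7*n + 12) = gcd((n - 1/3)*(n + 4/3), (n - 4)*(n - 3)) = 1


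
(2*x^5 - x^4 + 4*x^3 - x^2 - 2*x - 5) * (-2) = -4*x^5 + 2*x^4 - 8*x^3 + 2*x^2 + 4*x + 10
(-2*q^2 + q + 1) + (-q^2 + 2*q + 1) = -3*q^2 + 3*q + 2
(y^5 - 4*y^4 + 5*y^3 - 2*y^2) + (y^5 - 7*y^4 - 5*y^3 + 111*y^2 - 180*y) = 2*y^5 - 11*y^4 + 109*y^2 - 180*y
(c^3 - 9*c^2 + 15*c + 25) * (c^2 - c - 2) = c^5 - 10*c^4 + 22*c^3 + 28*c^2 - 55*c - 50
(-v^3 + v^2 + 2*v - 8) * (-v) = v^4 - v^3 - 2*v^2 + 8*v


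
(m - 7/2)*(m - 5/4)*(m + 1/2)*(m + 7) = m^4 + 11*m^3/4 - 111*m^2/4 + 259*m/16 + 245/16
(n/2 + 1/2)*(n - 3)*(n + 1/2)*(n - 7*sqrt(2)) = n^4/2 - 7*sqrt(2)*n^3/2 - 3*n^3/4 - 2*n^2 + 21*sqrt(2)*n^2/4 - 3*n/4 + 14*sqrt(2)*n + 21*sqrt(2)/4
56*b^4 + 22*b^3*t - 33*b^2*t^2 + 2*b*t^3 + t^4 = (-4*b + t)*(-2*b + t)*(b + t)*(7*b + t)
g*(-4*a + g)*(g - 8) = -4*a*g^2 + 32*a*g + g^3 - 8*g^2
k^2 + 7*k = k*(k + 7)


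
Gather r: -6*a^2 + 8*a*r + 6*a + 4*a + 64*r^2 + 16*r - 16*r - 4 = -6*a^2 + 8*a*r + 10*a + 64*r^2 - 4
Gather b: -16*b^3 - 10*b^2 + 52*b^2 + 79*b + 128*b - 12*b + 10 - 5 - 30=-16*b^3 + 42*b^2 + 195*b - 25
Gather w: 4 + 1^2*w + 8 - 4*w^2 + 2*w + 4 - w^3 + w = -w^3 - 4*w^2 + 4*w + 16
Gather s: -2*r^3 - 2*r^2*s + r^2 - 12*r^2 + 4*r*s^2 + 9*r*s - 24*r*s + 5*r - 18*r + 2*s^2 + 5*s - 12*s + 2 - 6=-2*r^3 - 11*r^2 - 13*r + s^2*(4*r + 2) + s*(-2*r^2 - 15*r - 7) - 4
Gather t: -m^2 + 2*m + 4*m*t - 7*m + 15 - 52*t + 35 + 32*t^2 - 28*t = -m^2 - 5*m + 32*t^2 + t*(4*m - 80) + 50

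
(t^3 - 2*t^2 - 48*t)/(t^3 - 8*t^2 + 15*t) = (t^2 - 2*t - 48)/(t^2 - 8*t + 15)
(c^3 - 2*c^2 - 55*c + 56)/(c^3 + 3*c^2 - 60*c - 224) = (c - 1)/(c + 4)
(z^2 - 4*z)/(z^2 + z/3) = 3*(z - 4)/(3*z + 1)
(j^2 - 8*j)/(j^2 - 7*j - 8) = j/(j + 1)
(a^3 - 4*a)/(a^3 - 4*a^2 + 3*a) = (a^2 - 4)/(a^2 - 4*a + 3)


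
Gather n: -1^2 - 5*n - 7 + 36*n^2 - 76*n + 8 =36*n^2 - 81*n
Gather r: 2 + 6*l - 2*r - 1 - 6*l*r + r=6*l + r*(-6*l - 1) + 1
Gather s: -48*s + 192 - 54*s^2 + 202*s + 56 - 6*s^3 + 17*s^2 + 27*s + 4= -6*s^3 - 37*s^2 + 181*s + 252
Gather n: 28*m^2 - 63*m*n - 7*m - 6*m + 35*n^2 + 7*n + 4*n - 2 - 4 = 28*m^2 - 13*m + 35*n^2 + n*(11 - 63*m) - 6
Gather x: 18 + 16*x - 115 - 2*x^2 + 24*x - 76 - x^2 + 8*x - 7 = -3*x^2 + 48*x - 180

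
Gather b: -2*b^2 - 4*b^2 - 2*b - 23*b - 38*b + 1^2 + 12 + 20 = -6*b^2 - 63*b + 33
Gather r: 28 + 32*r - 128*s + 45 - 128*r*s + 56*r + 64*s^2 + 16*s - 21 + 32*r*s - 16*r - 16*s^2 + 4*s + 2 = r*(72 - 96*s) + 48*s^2 - 108*s + 54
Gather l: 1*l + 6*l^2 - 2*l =6*l^2 - l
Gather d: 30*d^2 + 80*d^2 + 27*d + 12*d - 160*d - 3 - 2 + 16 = 110*d^2 - 121*d + 11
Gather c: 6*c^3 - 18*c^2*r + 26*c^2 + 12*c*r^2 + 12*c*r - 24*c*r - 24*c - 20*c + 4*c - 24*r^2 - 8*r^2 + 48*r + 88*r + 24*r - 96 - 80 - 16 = 6*c^3 + c^2*(26 - 18*r) + c*(12*r^2 - 12*r - 40) - 32*r^2 + 160*r - 192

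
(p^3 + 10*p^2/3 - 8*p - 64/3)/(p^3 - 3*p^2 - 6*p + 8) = (3*p^2 + 4*p - 32)/(3*(p^2 - 5*p + 4))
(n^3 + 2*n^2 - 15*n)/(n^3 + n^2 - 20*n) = (n - 3)/(n - 4)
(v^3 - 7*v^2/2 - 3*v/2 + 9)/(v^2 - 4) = (2*v^2 - 3*v - 9)/(2*(v + 2))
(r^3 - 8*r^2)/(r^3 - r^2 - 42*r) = r*(8 - r)/(-r^2 + r + 42)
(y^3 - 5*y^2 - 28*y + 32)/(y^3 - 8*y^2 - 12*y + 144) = (y^2 - 9*y + 8)/(y^2 - 12*y + 36)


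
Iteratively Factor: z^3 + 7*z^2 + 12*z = (z)*(z^2 + 7*z + 12) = z*(z + 4)*(z + 3)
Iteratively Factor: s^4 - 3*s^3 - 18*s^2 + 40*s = (s)*(s^3 - 3*s^2 - 18*s + 40) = s*(s - 5)*(s^2 + 2*s - 8) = s*(s - 5)*(s + 4)*(s - 2)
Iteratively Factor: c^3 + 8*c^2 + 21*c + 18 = (c + 3)*(c^2 + 5*c + 6) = (c + 2)*(c + 3)*(c + 3)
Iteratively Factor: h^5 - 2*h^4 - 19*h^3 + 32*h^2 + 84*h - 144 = (h - 4)*(h^4 + 2*h^3 - 11*h^2 - 12*h + 36) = (h - 4)*(h - 2)*(h^3 + 4*h^2 - 3*h - 18) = (h - 4)*(h - 2)^2*(h^2 + 6*h + 9) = (h - 4)*(h - 2)^2*(h + 3)*(h + 3)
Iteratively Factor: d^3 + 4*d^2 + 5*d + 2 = (d + 1)*(d^2 + 3*d + 2) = (d + 1)^2*(d + 2)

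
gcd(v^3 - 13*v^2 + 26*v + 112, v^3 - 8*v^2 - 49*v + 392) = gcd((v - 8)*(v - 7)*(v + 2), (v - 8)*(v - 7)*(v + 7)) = v^2 - 15*v + 56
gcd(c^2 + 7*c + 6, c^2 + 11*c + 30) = c + 6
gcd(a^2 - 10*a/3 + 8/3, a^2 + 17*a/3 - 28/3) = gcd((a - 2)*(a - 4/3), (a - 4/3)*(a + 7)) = a - 4/3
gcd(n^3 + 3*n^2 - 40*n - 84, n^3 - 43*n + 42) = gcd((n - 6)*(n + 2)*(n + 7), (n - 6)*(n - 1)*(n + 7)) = n^2 + n - 42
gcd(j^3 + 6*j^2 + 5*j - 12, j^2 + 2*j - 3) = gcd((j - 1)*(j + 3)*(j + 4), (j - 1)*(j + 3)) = j^2 + 2*j - 3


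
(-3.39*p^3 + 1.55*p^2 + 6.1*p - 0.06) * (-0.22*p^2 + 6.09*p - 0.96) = 0.7458*p^5 - 20.9861*p^4 + 11.3519*p^3 + 35.6742*p^2 - 6.2214*p + 0.0576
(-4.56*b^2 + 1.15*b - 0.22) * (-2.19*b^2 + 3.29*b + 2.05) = 9.9864*b^4 - 17.5209*b^3 - 5.0827*b^2 + 1.6337*b - 0.451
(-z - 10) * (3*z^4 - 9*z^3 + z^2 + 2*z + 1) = -3*z^5 - 21*z^4 + 89*z^3 - 12*z^2 - 21*z - 10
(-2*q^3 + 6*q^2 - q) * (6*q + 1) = -12*q^4 + 34*q^3 - q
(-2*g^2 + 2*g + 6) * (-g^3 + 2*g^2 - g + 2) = 2*g^5 - 6*g^4 + 6*g^2 - 2*g + 12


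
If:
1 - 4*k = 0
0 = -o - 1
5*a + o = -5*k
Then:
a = -1/20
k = 1/4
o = -1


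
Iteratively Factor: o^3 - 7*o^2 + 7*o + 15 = (o - 3)*(o^2 - 4*o - 5) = (o - 3)*(o + 1)*(o - 5)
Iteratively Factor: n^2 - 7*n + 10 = (n - 2)*(n - 5)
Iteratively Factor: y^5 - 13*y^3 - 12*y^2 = (y + 3)*(y^4 - 3*y^3 - 4*y^2) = (y + 1)*(y + 3)*(y^3 - 4*y^2) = (y - 4)*(y + 1)*(y + 3)*(y^2) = y*(y - 4)*(y + 1)*(y + 3)*(y)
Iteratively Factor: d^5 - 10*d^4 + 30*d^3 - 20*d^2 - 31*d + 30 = (d - 3)*(d^4 - 7*d^3 + 9*d^2 + 7*d - 10) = (d - 3)*(d + 1)*(d^3 - 8*d^2 + 17*d - 10) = (d - 3)*(d - 1)*(d + 1)*(d^2 - 7*d + 10) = (d - 3)*(d - 2)*(d - 1)*(d + 1)*(d - 5)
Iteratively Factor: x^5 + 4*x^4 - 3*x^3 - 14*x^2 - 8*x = (x - 2)*(x^4 + 6*x^3 + 9*x^2 + 4*x) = x*(x - 2)*(x^3 + 6*x^2 + 9*x + 4) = x*(x - 2)*(x + 4)*(x^2 + 2*x + 1) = x*(x - 2)*(x + 1)*(x + 4)*(x + 1)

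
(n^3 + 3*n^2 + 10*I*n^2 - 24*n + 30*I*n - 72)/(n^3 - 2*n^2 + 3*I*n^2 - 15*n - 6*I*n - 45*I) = (n^2 + 10*I*n - 24)/(n^2 + n*(-5 + 3*I) - 15*I)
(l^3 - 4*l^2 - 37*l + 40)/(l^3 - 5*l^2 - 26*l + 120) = (l^2 - 9*l + 8)/(l^2 - 10*l + 24)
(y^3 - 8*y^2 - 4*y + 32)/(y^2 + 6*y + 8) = (y^2 - 10*y + 16)/(y + 4)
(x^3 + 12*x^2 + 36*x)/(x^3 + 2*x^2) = (x^2 + 12*x + 36)/(x*(x + 2))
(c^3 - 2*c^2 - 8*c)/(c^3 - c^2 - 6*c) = (c - 4)/(c - 3)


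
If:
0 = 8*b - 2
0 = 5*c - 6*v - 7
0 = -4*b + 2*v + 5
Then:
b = 1/4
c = -1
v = -2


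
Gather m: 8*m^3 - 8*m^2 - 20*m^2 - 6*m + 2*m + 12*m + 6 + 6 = 8*m^3 - 28*m^2 + 8*m + 12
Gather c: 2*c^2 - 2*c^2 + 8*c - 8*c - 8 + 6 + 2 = 0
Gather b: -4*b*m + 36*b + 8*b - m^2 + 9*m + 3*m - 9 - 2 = b*(44 - 4*m) - m^2 + 12*m - 11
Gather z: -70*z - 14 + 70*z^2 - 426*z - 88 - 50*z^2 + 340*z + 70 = 20*z^2 - 156*z - 32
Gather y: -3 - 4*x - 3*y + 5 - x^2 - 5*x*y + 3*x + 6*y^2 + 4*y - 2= -x^2 - x + 6*y^2 + y*(1 - 5*x)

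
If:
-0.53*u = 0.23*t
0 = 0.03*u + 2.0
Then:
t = 153.62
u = -66.67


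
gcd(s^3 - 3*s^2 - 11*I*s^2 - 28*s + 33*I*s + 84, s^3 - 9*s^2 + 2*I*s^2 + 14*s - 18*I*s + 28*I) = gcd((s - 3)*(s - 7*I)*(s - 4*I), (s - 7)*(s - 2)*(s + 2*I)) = 1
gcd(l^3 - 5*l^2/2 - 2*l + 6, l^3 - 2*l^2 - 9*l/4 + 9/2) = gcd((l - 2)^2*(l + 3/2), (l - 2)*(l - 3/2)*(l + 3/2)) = l^2 - l/2 - 3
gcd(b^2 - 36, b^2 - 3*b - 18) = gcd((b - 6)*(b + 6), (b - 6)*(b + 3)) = b - 6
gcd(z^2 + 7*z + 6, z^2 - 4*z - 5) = z + 1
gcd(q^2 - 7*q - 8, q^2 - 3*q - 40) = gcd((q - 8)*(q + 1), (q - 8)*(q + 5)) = q - 8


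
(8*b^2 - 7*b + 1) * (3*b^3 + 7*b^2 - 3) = 24*b^5 + 35*b^4 - 46*b^3 - 17*b^2 + 21*b - 3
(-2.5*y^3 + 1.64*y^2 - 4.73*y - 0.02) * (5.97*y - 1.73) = -14.925*y^4 + 14.1158*y^3 - 31.0753*y^2 + 8.0635*y + 0.0346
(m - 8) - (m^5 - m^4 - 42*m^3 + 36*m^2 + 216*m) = -m^5 + m^4 + 42*m^3 - 36*m^2 - 215*m - 8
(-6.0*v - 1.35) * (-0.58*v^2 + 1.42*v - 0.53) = 3.48*v^3 - 7.737*v^2 + 1.263*v + 0.7155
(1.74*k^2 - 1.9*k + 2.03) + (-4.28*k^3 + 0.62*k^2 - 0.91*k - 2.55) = -4.28*k^3 + 2.36*k^2 - 2.81*k - 0.52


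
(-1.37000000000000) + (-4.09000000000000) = -5.46000000000000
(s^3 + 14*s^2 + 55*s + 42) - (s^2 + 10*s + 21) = s^3 + 13*s^2 + 45*s + 21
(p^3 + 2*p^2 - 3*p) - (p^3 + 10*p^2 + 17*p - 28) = -8*p^2 - 20*p + 28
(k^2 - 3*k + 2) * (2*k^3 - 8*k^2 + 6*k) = 2*k^5 - 14*k^4 + 34*k^3 - 34*k^2 + 12*k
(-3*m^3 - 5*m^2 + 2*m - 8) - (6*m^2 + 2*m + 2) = -3*m^3 - 11*m^2 - 10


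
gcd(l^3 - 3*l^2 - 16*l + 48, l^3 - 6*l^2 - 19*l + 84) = l^2 + l - 12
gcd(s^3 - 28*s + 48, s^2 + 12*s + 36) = s + 6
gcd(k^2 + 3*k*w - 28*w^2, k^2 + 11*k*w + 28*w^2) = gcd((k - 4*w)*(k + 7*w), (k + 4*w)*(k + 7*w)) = k + 7*w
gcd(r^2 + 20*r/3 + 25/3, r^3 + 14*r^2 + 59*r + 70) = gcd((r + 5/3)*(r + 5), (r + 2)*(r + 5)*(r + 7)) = r + 5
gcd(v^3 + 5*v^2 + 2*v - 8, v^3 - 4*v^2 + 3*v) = v - 1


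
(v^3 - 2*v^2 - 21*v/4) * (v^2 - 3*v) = v^5 - 5*v^4 + 3*v^3/4 + 63*v^2/4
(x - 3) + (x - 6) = 2*x - 9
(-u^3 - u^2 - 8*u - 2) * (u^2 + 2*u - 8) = -u^5 - 3*u^4 - 2*u^3 - 10*u^2 + 60*u + 16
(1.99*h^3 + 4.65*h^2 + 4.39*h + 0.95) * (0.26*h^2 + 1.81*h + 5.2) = 0.5174*h^5 + 4.8109*h^4 + 19.9059*h^3 + 32.3729*h^2 + 24.5475*h + 4.94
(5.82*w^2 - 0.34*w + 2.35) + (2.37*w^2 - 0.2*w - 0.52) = 8.19*w^2 - 0.54*w + 1.83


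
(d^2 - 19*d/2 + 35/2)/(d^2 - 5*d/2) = (d - 7)/d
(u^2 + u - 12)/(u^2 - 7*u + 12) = (u + 4)/(u - 4)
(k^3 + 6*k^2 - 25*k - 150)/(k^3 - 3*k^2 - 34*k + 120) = (k + 5)/(k - 4)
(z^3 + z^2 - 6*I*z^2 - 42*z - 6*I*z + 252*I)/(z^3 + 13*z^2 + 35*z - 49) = (z^2 - 6*z*(1 + I) + 36*I)/(z^2 + 6*z - 7)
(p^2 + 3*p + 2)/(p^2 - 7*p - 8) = (p + 2)/(p - 8)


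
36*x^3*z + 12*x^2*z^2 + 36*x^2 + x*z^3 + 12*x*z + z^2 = (6*x + z)^2*(x*z + 1)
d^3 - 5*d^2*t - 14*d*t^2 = d*(d - 7*t)*(d + 2*t)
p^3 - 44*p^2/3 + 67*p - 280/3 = (p - 7)*(p - 5)*(p - 8/3)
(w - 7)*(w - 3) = w^2 - 10*w + 21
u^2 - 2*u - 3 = (u - 3)*(u + 1)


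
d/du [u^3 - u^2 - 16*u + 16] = 3*u^2 - 2*u - 16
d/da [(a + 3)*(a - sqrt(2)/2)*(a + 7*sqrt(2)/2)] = 3*a^2 + 6*a + 6*sqrt(2)*a - 7/2 + 9*sqrt(2)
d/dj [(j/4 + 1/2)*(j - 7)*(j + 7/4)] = 3*j^2/4 - 13*j/8 - 91/16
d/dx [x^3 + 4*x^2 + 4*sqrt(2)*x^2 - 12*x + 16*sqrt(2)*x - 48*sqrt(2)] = 3*x^2 + 8*x + 8*sqrt(2)*x - 12 + 16*sqrt(2)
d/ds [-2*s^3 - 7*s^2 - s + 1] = -6*s^2 - 14*s - 1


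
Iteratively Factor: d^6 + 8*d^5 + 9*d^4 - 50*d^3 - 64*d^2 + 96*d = (d - 1)*(d^5 + 9*d^4 + 18*d^3 - 32*d^2 - 96*d) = d*(d - 1)*(d^4 + 9*d^3 + 18*d^2 - 32*d - 96) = d*(d - 1)*(d + 4)*(d^3 + 5*d^2 - 2*d - 24) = d*(d - 2)*(d - 1)*(d + 4)*(d^2 + 7*d + 12) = d*(d - 2)*(d - 1)*(d + 3)*(d + 4)*(d + 4)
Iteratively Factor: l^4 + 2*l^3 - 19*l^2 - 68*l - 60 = (l + 2)*(l^3 - 19*l - 30) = (l + 2)^2*(l^2 - 2*l - 15) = (l + 2)^2*(l + 3)*(l - 5)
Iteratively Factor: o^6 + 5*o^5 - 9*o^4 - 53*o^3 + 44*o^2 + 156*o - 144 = (o - 1)*(o^5 + 6*o^4 - 3*o^3 - 56*o^2 - 12*o + 144) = (o - 1)*(o + 3)*(o^4 + 3*o^3 - 12*o^2 - 20*o + 48) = (o - 2)*(o - 1)*(o + 3)*(o^3 + 5*o^2 - 2*o - 24) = (o - 2)*(o - 1)*(o + 3)^2*(o^2 + 2*o - 8) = (o - 2)^2*(o - 1)*(o + 3)^2*(o + 4)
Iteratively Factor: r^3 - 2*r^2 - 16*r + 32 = (r - 4)*(r^2 + 2*r - 8) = (r - 4)*(r + 4)*(r - 2)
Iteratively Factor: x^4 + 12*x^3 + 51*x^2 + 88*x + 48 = (x + 4)*(x^3 + 8*x^2 + 19*x + 12) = (x + 1)*(x + 4)*(x^2 + 7*x + 12) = (x + 1)*(x + 3)*(x + 4)*(x + 4)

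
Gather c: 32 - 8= 24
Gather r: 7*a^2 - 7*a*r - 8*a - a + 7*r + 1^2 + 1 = 7*a^2 - 9*a + r*(7 - 7*a) + 2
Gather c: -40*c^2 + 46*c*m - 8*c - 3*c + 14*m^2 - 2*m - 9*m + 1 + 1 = -40*c^2 + c*(46*m - 11) + 14*m^2 - 11*m + 2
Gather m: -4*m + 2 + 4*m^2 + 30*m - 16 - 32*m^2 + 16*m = -28*m^2 + 42*m - 14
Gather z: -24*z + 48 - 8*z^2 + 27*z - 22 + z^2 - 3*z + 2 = 28 - 7*z^2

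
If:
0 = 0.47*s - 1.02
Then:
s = 2.17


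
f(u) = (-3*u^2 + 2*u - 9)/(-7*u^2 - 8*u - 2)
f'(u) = (2 - 6*u)/(-7*u^2 - 8*u - 2) + (14*u + 8)*(-3*u^2 + 2*u - 9)/(-7*u^2 - 8*u - 2)^2 = 38*(u^2 - 3*u - 2)/(49*u^4 + 112*u^3 + 92*u^2 + 32*u + 4)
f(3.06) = 0.34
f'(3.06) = -0.01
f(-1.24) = 5.66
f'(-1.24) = 15.31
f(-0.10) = 7.27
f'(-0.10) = -39.82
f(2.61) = 0.34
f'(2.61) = -0.02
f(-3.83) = 0.82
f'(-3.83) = 0.17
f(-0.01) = 4.70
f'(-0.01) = -20.29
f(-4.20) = 0.77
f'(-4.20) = 0.13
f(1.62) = 0.41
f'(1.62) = -0.14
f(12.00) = 0.38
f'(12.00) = 0.00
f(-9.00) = 0.54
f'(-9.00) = 0.02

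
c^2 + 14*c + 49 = (c + 7)^2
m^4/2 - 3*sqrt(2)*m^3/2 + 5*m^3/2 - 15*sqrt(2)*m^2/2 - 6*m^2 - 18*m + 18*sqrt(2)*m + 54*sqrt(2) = (m/2 + 1)*(m - 3)*(m + 6)*(m - 3*sqrt(2))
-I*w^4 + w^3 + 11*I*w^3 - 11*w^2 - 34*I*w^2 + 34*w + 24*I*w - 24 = (w - 6)*(w - 4)*(w - 1)*(-I*w + 1)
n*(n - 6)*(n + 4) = n^3 - 2*n^2 - 24*n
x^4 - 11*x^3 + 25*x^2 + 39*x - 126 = (x - 7)*(x - 3)^2*(x + 2)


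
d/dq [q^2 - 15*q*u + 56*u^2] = 2*q - 15*u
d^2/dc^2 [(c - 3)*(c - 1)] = 2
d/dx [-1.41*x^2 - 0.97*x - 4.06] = -2.82*x - 0.97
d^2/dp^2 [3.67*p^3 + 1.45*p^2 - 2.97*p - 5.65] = 22.02*p + 2.9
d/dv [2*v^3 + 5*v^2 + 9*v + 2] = 6*v^2 + 10*v + 9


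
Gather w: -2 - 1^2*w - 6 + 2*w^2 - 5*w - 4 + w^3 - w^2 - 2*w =w^3 + w^2 - 8*w - 12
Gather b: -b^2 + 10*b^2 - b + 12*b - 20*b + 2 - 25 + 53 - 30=9*b^2 - 9*b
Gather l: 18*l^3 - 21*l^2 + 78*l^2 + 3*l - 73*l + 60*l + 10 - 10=18*l^3 + 57*l^2 - 10*l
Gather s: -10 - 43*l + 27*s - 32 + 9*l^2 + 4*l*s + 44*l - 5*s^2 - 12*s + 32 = 9*l^2 + l - 5*s^2 + s*(4*l + 15) - 10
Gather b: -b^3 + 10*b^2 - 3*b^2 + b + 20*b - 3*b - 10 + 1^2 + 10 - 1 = -b^3 + 7*b^2 + 18*b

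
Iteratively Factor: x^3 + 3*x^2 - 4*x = (x + 4)*(x^2 - x) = x*(x + 4)*(x - 1)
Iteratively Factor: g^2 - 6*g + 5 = (g - 5)*(g - 1)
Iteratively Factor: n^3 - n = (n + 1)*(n^2 - n) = n*(n + 1)*(n - 1)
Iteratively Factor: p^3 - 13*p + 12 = (p - 1)*(p^2 + p - 12) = (p - 3)*(p - 1)*(p + 4)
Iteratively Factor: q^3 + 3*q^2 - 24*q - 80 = (q - 5)*(q^2 + 8*q + 16) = (q - 5)*(q + 4)*(q + 4)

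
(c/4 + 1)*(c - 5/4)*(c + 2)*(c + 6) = c^4/4 + 43*c^3/16 + 29*c^2/4 - 7*c/4 - 15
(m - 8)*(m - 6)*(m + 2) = m^3 - 12*m^2 + 20*m + 96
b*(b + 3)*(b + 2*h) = b^3 + 2*b^2*h + 3*b^2 + 6*b*h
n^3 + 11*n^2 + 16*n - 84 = (n - 2)*(n + 6)*(n + 7)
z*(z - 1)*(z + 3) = z^3 + 2*z^2 - 3*z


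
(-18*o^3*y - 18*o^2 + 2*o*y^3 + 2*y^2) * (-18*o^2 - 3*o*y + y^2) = 324*o^5*y + 54*o^4*y^2 + 324*o^4 - 54*o^3*y^3 + 54*o^3*y - 6*o^2*y^4 - 54*o^2*y^2 + 2*o*y^5 - 6*o*y^3 + 2*y^4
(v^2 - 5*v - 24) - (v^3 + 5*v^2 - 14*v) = -v^3 - 4*v^2 + 9*v - 24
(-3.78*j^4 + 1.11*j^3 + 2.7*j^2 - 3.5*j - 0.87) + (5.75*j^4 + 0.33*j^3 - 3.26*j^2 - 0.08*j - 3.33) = 1.97*j^4 + 1.44*j^3 - 0.56*j^2 - 3.58*j - 4.2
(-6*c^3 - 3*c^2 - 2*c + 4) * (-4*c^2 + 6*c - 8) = 24*c^5 - 24*c^4 + 38*c^3 - 4*c^2 + 40*c - 32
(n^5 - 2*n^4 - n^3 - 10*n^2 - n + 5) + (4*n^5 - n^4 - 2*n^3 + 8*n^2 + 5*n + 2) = 5*n^5 - 3*n^4 - 3*n^3 - 2*n^2 + 4*n + 7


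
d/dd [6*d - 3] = 6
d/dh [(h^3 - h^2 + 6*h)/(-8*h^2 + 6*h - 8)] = (-4*h^4 + 6*h^3 + 9*h^2 + 8*h - 24)/(2*(16*h^4 - 24*h^3 + 41*h^2 - 24*h + 16))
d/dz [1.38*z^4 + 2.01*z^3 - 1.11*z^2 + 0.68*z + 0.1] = 5.52*z^3 + 6.03*z^2 - 2.22*z + 0.68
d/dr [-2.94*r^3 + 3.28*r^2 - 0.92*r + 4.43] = -8.82*r^2 + 6.56*r - 0.92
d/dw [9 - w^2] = -2*w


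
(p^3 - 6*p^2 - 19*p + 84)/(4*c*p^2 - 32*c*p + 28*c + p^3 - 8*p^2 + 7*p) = (p^2 + p - 12)/(4*c*p - 4*c + p^2 - p)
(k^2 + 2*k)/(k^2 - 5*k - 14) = k/(k - 7)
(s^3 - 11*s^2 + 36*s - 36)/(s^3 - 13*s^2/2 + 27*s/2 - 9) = 2*(s - 6)/(2*s - 3)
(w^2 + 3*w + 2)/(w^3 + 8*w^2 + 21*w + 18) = (w + 1)/(w^2 + 6*w + 9)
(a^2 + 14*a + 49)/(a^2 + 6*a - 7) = (a + 7)/(a - 1)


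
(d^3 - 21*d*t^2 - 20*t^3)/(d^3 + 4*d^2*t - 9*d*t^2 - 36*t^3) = (-d^2 + 4*d*t + 5*t^2)/(-d^2 + 9*t^2)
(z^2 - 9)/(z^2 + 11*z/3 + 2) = 3*(z - 3)/(3*z + 2)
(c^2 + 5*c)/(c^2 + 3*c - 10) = c/(c - 2)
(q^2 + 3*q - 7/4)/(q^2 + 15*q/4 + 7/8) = 2*(2*q - 1)/(4*q + 1)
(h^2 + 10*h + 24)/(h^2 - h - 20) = (h + 6)/(h - 5)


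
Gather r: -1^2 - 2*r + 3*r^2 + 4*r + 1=3*r^2 + 2*r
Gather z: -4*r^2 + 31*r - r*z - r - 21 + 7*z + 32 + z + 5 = -4*r^2 + 30*r + z*(8 - r) + 16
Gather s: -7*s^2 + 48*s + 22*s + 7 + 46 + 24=-7*s^2 + 70*s + 77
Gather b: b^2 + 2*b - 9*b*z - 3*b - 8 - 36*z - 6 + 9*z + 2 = b^2 + b*(-9*z - 1) - 27*z - 12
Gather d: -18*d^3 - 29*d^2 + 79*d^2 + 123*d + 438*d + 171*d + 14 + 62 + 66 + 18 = -18*d^3 + 50*d^2 + 732*d + 160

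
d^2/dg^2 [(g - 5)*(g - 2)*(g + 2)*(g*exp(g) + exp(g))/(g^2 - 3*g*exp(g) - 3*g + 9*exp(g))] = (g^8 + 3*g^7*exp(g) - 6*g^7 - 54*g^6*exp(g) - 12*g^6 + 288*g^5*exp(g) + 142*g^5 + 54*g^4*exp(2*g) - 402*g^4*exp(g) - 225*g^4 - 504*g^3*exp(2*g) - 1071*g^3*exp(g) - 216*g^3 + 1620*g^2*exp(2*g) + 3528*g^2*exp(g) + 660*g^2 - 1944*g*exp(2*g) - 2052*g*exp(g) - 720*g - 234*exp(2*g) + 144*exp(g) + 360)*exp(g)/(g^6 - 9*g^5*exp(g) - 9*g^5 + 27*g^4*exp(2*g) + 81*g^4*exp(g) + 27*g^4 - 27*g^3*exp(3*g) - 243*g^3*exp(2*g) - 243*g^3*exp(g) - 27*g^3 + 243*g^2*exp(3*g) + 729*g^2*exp(2*g) + 243*g^2*exp(g) - 729*g*exp(3*g) - 729*g*exp(2*g) + 729*exp(3*g))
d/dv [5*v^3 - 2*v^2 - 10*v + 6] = 15*v^2 - 4*v - 10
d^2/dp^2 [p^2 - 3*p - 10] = 2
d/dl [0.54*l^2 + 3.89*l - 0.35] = 1.08*l + 3.89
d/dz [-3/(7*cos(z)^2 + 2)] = -84*sin(2*z)/(7*cos(2*z) + 11)^2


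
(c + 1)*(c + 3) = c^2 + 4*c + 3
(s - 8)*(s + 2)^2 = s^3 - 4*s^2 - 28*s - 32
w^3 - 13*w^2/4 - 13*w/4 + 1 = (w - 4)*(w - 1/4)*(w + 1)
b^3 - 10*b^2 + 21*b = b*(b - 7)*(b - 3)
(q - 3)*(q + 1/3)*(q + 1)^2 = q^4 - 2*q^3/3 - 16*q^2/3 - 14*q/3 - 1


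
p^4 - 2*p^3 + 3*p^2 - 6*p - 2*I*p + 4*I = (p - 2)*(p - I)^2*(p + 2*I)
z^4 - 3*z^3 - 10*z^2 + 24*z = z*(z - 4)*(z - 2)*(z + 3)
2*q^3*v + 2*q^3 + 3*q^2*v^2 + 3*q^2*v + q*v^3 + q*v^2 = (q + v)*(2*q + v)*(q*v + q)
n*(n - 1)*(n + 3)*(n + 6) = n^4 + 8*n^3 + 9*n^2 - 18*n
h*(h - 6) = h^2 - 6*h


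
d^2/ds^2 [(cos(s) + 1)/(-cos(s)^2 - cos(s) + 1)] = (3*(1 - cos(s)^2)^2 + cos(s)^5 + 7*cos(s)^3 + 6*cos(s)^2 - 10*cos(s) - 9)/(cos(s)^2 + cos(s) - 1)^3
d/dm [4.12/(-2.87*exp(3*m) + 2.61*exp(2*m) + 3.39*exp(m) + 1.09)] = (35.4732*exp(2*m) - 21.5064*exp(m) - 13.9668)*exp(m)/(-2.87*exp(3*m) + 2.61*exp(2*m) + 3.39*exp(m) + 1.09)^2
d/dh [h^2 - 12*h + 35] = 2*h - 12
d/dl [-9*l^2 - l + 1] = -18*l - 1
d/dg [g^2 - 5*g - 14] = 2*g - 5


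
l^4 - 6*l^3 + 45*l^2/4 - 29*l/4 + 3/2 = (l - 3)*(l - 2)*(l - 1/2)^2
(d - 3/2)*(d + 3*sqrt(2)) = d^2 - 3*d/2 + 3*sqrt(2)*d - 9*sqrt(2)/2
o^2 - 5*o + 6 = (o - 3)*(o - 2)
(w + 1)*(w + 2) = w^2 + 3*w + 2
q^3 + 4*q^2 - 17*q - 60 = (q - 4)*(q + 3)*(q + 5)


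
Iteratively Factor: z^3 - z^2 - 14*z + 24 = (z + 4)*(z^2 - 5*z + 6) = (z - 2)*(z + 4)*(z - 3)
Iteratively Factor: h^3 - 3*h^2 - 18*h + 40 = (h - 2)*(h^2 - h - 20) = (h - 5)*(h - 2)*(h + 4)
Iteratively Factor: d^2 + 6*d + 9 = (d + 3)*(d + 3)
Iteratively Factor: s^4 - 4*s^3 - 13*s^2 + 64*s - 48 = (s + 4)*(s^3 - 8*s^2 + 19*s - 12) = (s - 4)*(s + 4)*(s^2 - 4*s + 3) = (s - 4)*(s - 1)*(s + 4)*(s - 3)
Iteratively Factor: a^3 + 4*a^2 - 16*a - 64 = (a - 4)*(a^2 + 8*a + 16) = (a - 4)*(a + 4)*(a + 4)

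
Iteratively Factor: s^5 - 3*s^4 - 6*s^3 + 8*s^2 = (s - 4)*(s^4 + s^3 - 2*s^2) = (s - 4)*(s - 1)*(s^3 + 2*s^2) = (s - 4)*(s - 1)*(s + 2)*(s^2) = s*(s - 4)*(s - 1)*(s + 2)*(s)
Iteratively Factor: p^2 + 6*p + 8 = (p + 2)*(p + 4)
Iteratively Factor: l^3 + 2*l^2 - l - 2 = (l + 2)*(l^2 - 1) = (l - 1)*(l + 2)*(l + 1)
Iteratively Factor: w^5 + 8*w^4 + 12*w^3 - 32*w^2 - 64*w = (w - 2)*(w^4 + 10*w^3 + 32*w^2 + 32*w) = (w - 2)*(w + 4)*(w^3 + 6*w^2 + 8*w) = (w - 2)*(w + 2)*(w + 4)*(w^2 + 4*w) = w*(w - 2)*(w + 2)*(w + 4)*(w + 4)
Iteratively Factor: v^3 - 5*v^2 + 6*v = (v - 3)*(v^2 - 2*v) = v*(v - 3)*(v - 2)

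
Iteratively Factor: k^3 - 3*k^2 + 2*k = (k)*(k^2 - 3*k + 2) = k*(k - 2)*(k - 1)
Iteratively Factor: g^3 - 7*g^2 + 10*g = (g - 5)*(g^2 - 2*g) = (g - 5)*(g - 2)*(g)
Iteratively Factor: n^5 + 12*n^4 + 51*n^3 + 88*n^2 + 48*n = (n)*(n^4 + 12*n^3 + 51*n^2 + 88*n + 48) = n*(n + 1)*(n^3 + 11*n^2 + 40*n + 48) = n*(n + 1)*(n + 4)*(n^2 + 7*n + 12) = n*(n + 1)*(n + 4)^2*(n + 3)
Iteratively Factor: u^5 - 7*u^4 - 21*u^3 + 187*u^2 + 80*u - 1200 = (u + 4)*(u^4 - 11*u^3 + 23*u^2 + 95*u - 300) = (u + 3)*(u + 4)*(u^3 - 14*u^2 + 65*u - 100) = (u - 4)*(u + 3)*(u + 4)*(u^2 - 10*u + 25) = (u - 5)*(u - 4)*(u + 3)*(u + 4)*(u - 5)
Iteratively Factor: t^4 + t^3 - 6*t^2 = (t)*(t^3 + t^2 - 6*t) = t*(t - 2)*(t^2 + 3*t) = t^2*(t - 2)*(t + 3)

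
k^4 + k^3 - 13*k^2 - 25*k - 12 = (k - 4)*(k + 1)^2*(k + 3)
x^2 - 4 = (x - 2)*(x + 2)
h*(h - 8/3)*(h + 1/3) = h^3 - 7*h^2/3 - 8*h/9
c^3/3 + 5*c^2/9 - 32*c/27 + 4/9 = (c/3 + 1)*(c - 2/3)^2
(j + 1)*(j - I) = j^2 + j - I*j - I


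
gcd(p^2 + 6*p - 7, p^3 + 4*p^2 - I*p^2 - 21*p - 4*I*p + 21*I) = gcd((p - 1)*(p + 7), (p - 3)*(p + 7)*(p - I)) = p + 7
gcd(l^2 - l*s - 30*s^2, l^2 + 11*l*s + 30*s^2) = l + 5*s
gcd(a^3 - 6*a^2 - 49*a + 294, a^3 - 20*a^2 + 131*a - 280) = a - 7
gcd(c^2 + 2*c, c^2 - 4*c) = c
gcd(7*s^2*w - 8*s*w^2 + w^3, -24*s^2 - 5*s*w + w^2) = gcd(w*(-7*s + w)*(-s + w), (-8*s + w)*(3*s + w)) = 1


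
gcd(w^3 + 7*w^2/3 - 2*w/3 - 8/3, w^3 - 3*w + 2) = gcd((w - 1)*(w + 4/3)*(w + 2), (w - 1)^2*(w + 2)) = w^2 + w - 2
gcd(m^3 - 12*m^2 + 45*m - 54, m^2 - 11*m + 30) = m - 6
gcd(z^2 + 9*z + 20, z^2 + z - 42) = 1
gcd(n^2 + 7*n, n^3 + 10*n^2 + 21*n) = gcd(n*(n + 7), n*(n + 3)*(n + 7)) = n^2 + 7*n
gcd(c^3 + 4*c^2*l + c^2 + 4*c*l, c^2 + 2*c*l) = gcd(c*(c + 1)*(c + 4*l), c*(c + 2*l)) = c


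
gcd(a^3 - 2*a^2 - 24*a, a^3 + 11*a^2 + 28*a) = a^2 + 4*a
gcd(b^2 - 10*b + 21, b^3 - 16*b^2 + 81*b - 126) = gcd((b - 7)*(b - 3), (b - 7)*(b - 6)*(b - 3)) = b^2 - 10*b + 21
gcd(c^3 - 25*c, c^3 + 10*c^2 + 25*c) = c^2 + 5*c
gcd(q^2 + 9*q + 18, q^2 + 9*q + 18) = q^2 + 9*q + 18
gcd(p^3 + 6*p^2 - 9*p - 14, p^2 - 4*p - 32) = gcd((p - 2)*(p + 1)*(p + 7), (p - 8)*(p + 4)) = 1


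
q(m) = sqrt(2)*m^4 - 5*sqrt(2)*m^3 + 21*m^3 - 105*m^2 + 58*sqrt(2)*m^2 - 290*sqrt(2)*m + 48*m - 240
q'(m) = 4*sqrt(2)*m^3 - 15*sqrt(2)*m^2 + 63*m^2 - 210*m + 116*sqrt(2)*m - 290*sqrt(2) + 48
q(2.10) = -945.28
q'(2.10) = -221.95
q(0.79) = -533.00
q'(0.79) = -369.56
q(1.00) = -609.75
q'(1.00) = -360.63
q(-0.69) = -5.33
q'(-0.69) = -312.38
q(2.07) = -938.53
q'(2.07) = -228.01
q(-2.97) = 377.96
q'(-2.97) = -5.25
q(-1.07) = 105.96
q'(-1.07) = -272.04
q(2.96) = -1043.38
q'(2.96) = 14.69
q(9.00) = 14072.72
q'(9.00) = 6732.89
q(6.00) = 1601.62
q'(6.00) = 2088.38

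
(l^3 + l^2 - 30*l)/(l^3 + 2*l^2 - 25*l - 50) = l*(l + 6)/(l^2 + 7*l + 10)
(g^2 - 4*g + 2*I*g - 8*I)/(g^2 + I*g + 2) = (g - 4)/(g - I)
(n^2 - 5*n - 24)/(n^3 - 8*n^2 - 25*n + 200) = (n + 3)/(n^2 - 25)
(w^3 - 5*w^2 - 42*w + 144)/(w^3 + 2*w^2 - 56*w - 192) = (w - 3)/(w + 4)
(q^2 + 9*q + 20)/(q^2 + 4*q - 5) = (q + 4)/(q - 1)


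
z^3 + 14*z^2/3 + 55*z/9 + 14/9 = (z + 1/3)*(z + 2)*(z + 7/3)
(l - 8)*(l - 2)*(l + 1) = l^3 - 9*l^2 + 6*l + 16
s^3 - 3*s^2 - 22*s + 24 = (s - 6)*(s - 1)*(s + 4)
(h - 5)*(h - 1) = h^2 - 6*h + 5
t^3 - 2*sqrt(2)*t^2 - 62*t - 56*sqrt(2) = (t - 7*sqrt(2))*(t + sqrt(2))*(t + 4*sqrt(2))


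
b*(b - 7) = b^2 - 7*b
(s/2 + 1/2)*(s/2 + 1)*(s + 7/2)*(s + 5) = s^4/4 + 23*s^3/8 + 45*s^2/4 + 139*s/8 + 35/4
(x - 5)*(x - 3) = x^2 - 8*x + 15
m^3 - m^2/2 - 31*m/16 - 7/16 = (m - 7/4)*(m + 1/4)*(m + 1)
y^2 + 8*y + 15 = (y + 3)*(y + 5)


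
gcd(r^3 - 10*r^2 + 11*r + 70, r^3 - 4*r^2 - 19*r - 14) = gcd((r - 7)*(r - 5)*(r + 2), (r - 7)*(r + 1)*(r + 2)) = r^2 - 5*r - 14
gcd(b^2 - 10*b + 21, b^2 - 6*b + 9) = b - 3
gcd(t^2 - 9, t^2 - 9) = t^2 - 9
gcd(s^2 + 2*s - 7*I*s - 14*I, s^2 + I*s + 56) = s - 7*I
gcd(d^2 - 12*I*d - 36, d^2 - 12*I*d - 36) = d^2 - 12*I*d - 36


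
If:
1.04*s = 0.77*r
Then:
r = 1.35064935064935*s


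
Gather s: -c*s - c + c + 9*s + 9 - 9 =s*(9 - c)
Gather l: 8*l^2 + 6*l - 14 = 8*l^2 + 6*l - 14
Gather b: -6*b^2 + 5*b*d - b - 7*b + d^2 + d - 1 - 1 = -6*b^2 + b*(5*d - 8) + d^2 + d - 2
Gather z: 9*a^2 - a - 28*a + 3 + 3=9*a^2 - 29*a + 6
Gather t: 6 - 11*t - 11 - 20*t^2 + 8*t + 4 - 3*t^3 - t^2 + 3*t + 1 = -3*t^3 - 21*t^2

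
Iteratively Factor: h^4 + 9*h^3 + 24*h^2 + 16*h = (h + 4)*(h^3 + 5*h^2 + 4*h) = (h + 1)*(h + 4)*(h^2 + 4*h) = h*(h + 1)*(h + 4)*(h + 4)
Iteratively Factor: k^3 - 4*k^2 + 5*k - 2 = (k - 1)*(k^2 - 3*k + 2) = (k - 1)^2*(k - 2)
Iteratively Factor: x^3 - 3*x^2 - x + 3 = (x - 3)*(x^2 - 1) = (x - 3)*(x - 1)*(x + 1)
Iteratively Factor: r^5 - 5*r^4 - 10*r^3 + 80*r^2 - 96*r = (r - 4)*(r^4 - r^3 - 14*r^2 + 24*r) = (r - 4)*(r - 3)*(r^3 + 2*r^2 - 8*r) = (r - 4)*(r - 3)*(r - 2)*(r^2 + 4*r) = r*(r - 4)*(r - 3)*(r - 2)*(r + 4)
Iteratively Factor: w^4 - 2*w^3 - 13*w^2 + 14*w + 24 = (w + 1)*(w^3 - 3*w^2 - 10*w + 24) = (w - 4)*(w + 1)*(w^2 + w - 6) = (w - 4)*(w + 1)*(w + 3)*(w - 2)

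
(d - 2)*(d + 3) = d^2 + d - 6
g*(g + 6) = g^2 + 6*g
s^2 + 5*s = s*(s + 5)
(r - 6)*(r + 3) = r^2 - 3*r - 18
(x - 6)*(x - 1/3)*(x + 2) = x^3 - 13*x^2/3 - 32*x/3 + 4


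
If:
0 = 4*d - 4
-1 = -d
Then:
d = 1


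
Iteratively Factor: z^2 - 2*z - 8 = (z - 4)*(z + 2)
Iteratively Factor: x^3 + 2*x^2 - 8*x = (x - 2)*(x^2 + 4*x) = (x - 2)*(x + 4)*(x)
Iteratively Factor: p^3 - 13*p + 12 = (p - 1)*(p^2 + p - 12) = (p - 3)*(p - 1)*(p + 4)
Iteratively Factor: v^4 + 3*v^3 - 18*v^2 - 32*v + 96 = (v - 3)*(v^3 + 6*v^2 - 32) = (v - 3)*(v + 4)*(v^2 + 2*v - 8) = (v - 3)*(v + 4)^2*(v - 2)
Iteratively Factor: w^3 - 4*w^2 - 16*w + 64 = (w - 4)*(w^2 - 16) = (w - 4)^2*(w + 4)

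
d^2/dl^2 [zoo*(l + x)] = 0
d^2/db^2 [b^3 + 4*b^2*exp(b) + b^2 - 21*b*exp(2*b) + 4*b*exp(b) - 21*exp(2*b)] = 4*b^2*exp(b) - 84*b*exp(2*b) + 20*b*exp(b) + 6*b - 168*exp(2*b) + 16*exp(b) + 2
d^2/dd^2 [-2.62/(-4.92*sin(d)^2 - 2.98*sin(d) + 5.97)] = (-253.683072*sin(d)^4 - 115.240176*sin(d)^3 + 49.435208*sin(d)^2 + 183.86898*sin(d) + 200.444672)/(4.92*sin(d)^2 + 2.98*sin(d) - 5.97)^3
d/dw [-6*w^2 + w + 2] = 1 - 12*w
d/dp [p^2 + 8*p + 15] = 2*p + 8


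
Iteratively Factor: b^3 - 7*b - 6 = (b + 2)*(b^2 - 2*b - 3) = (b - 3)*(b + 2)*(b + 1)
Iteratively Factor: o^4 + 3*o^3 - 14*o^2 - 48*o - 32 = (o + 4)*(o^3 - o^2 - 10*o - 8) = (o - 4)*(o + 4)*(o^2 + 3*o + 2) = (o - 4)*(o + 1)*(o + 4)*(o + 2)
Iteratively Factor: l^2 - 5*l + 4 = (l - 1)*(l - 4)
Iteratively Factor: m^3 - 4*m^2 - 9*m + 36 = (m + 3)*(m^2 - 7*m + 12) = (m - 3)*(m + 3)*(m - 4)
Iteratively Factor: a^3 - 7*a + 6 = (a - 1)*(a^2 + a - 6) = (a - 1)*(a + 3)*(a - 2)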